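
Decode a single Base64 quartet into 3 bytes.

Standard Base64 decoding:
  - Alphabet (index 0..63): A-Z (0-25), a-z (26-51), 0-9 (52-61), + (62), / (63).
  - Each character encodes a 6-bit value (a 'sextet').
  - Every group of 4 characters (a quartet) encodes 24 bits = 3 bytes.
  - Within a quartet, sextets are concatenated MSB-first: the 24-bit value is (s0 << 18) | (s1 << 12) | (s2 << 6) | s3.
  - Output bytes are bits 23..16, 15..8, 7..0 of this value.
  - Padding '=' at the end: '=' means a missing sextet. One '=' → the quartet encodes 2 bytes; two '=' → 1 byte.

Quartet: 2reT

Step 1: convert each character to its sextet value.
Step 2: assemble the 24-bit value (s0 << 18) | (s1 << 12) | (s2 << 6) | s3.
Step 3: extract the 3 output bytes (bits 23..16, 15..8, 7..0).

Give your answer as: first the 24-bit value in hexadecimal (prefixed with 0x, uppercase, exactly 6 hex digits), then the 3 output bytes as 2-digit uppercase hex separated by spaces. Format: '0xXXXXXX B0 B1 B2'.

Sextets: 2=54, r=43, e=30, T=19
24-bit: (54<<18) | (43<<12) | (30<<6) | 19
      = 0xD80000 | 0x02B000 | 0x000780 | 0x000013
      = 0xDAB793
Bytes: (v>>16)&0xFF=DA, (v>>8)&0xFF=B7, v&0xFF=93

Answer: 0xDAB793 DA B7 93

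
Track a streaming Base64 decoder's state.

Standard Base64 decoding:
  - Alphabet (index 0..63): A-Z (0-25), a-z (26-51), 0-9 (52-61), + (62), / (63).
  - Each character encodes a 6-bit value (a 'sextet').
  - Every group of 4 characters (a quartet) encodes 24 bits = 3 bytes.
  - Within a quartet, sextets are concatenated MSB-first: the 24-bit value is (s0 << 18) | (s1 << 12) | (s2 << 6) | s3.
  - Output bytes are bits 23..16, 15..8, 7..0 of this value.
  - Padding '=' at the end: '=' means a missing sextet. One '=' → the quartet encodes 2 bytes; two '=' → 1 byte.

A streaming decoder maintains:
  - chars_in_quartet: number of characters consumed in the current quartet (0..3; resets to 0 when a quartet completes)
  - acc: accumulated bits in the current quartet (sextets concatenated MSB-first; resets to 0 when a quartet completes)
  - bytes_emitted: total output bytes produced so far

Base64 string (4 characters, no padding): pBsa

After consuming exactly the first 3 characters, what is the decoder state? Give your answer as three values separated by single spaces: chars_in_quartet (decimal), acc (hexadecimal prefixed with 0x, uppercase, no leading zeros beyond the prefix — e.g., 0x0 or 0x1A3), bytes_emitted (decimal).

After char 0 ('p'=41): chars_in_quartet=1 acc=0x29 bytes_emitted=0
After char 1 ('B'=1): chars_in_quartet=2 acc=0xA41 bytes_emitted=0
After char 2 ('s'=44): chars_in_quartet=3 acc=0x2906C bytes_emitted=0

Answer: 3 0x2906C 0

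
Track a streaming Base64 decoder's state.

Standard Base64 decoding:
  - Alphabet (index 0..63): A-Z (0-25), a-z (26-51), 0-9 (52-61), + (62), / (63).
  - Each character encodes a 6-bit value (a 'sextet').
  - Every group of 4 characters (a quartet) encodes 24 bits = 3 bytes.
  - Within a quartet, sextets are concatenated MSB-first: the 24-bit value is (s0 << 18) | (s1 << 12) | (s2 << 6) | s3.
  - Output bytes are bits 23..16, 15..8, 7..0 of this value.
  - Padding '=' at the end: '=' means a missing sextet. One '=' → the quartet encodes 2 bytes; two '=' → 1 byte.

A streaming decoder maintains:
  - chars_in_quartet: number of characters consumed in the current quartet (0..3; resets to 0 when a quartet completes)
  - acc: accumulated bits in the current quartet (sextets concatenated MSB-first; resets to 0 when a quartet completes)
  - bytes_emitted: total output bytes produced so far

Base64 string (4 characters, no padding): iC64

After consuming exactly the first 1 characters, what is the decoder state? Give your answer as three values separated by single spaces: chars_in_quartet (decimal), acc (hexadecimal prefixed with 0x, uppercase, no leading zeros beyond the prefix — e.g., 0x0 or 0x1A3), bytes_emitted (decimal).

After char 0 ('i'=34): chars_in_quartet=1 acc=0x22 bytes_emitted=0

Answer: 1 0x22 0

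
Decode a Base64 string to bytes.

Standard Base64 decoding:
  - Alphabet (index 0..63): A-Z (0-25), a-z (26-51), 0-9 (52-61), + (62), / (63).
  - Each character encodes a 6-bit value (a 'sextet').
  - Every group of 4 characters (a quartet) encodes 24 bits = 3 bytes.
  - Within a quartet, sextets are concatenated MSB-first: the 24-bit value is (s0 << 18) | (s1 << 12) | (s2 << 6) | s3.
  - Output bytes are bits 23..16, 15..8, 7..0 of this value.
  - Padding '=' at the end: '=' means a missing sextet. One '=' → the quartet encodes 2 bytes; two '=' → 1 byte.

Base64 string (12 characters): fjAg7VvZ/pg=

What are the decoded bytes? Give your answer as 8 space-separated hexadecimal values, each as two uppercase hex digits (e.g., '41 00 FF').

After char 0 ('f'=31): chars_in_quartet=1 acc=0x1F bytes_emitted=0
After char 1 ('j'=35): chars_in_quartet=2 acc=0x7E3 bytes_emitted=0
After char 2 ('A'=0): chars_in_quartet=3 acc=0x1F8C0 bytes_emitted=0
After char 3 ('g'=32): chars_in_quartet=4 acc=0x7E3020 -> emit 7E 30 20, reset; bytes_emitted=3
After char 4 ('7'=59): chars_in_quartet=1 acc=0x3B bytes_emitted=3
After char 5 ('V'=21): chars_in_quartet=2 acc=0xED5 bytes_emitted=3
After char 6 ('v'=47): chars_in_quartet=3 acc=0x3B56F bytes_emitted=3
After char 7 ('Z'=25): chars_in_quartet=4 acc=0xED5BD9 -> emit ED 5B D9, reset; bytes_emitted=6
After char 8 ('/'=63): chars_in_quartet=1 acc=0x3F bytes_emitted=6
After char 9 ('p'=41): chars_in_quartet=2 acc=0xFE9 bytes_emitted=6
After char 10 ('g'=32): chars_in_quartet=3 acc=0x3FA60 bytes_emitted=6
Padding '=': partial quartet acc=0x3FA60 -> emit FE 98; bytes_emitted=8

Answer: 7E 30 20 ED 5B D9 FE 98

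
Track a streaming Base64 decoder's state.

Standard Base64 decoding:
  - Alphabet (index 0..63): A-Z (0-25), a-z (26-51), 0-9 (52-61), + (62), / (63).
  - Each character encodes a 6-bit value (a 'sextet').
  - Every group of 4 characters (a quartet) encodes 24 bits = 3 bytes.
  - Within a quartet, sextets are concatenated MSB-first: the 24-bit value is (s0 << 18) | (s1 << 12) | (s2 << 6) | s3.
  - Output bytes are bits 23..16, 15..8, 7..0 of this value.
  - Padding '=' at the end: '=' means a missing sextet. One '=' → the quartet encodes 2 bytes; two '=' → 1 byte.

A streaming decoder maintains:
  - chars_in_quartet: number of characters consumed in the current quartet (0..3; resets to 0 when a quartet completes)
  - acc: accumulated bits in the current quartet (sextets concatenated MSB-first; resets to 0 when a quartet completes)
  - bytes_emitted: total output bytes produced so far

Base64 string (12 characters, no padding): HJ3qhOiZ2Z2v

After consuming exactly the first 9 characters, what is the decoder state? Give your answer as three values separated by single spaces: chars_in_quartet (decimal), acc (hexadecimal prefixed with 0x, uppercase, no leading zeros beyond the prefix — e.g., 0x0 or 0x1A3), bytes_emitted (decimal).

Answer: 1 0x36 6

Derivation:
After char 0 ('H'=7): chars_in_quartet=1 acc=0x7 bytes_emitted=0
After char 1 ('J'=9): chars_in_quartet=2 acc=0x1C9 bytes_emitted=0
After char 2 ('3'=55): chars_in_quartet=3 acc=0x7277 bytes_emitted=0
After char 3 ('q'=42): chars_in_quartet=4 acc=0x1C9DEA -> emit 1C 9D EA, reset; bytes_emitted=3
After char 4 ('h'=33): chars_in_quartet=1 acc=0x21 bytes_emitted=3
After char 5 ('O'=14): chars_in_quartet=2 acc=0x84E bytes_emitted=3
After char 6 ('i'=34): chars_in_quartet=3 acc=0x213A2 bytes_emitted=3
After char 7 ('Z'=25): chars_in_quartet=4 acc=0x84E899 -> emit 84 E8 99, reset; bytes_emitted=6
After char 8 ('2'=54): chars_in_quartet=1 acc=0x36 bytes_emitted=6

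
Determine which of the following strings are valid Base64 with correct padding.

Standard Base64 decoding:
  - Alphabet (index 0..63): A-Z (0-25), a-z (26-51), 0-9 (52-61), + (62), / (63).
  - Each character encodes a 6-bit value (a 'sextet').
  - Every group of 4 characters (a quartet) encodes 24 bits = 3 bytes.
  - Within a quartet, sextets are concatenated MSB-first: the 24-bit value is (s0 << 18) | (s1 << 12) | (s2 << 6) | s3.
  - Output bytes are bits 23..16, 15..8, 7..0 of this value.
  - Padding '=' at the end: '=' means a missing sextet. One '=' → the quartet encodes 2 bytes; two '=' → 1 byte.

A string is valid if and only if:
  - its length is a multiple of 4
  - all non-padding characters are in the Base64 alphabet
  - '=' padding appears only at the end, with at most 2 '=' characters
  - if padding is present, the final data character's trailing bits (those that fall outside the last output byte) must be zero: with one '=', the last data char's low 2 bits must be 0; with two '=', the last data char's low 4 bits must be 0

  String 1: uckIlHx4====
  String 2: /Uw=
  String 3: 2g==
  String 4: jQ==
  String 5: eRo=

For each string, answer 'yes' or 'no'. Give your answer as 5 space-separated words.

String 1: 'uckIlHx4====' → invalid (4 pad chars (max 2))
String 2: '/Uw=' → valid
String 3: '2g==' → valid
String 4: 'jQ==' → valid
String 5: 'eRo=' → valid

Answer: no yes yes yes yes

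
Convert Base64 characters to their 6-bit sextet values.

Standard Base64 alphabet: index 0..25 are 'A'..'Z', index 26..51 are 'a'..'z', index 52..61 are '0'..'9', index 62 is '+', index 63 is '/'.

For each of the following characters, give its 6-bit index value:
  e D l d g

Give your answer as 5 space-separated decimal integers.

Answer: 30 3 37 29 32

Derivation:
'e': a..z range, 26 + ord('e') − ord('a') = 30
'D': A..Z range, ord('D') − ord('A') = 3
'l': a..z range, 26 + ord('l') − ord('a') = 37
'd': a..z range, 26 + ord('d') − ord('a') = 29
'g': a..z range, 26 + ord('g') − ord('a') = 32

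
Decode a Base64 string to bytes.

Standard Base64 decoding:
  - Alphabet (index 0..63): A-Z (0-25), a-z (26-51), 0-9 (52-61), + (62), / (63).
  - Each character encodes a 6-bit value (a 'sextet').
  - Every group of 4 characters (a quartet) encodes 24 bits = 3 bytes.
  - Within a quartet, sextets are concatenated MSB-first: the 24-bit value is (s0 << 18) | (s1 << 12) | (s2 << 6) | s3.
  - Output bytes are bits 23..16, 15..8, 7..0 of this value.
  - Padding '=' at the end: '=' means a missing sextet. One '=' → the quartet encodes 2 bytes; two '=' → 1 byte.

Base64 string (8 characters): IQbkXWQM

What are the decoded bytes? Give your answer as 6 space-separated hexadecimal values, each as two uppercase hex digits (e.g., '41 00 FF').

Answer: 21 06 E4 5D 64 0C

Derivation:
After char 0 ('I'=8): chars_in_quartet=1 acc=0x8 bytes_emitted=0
After char 1 ('Q'=16): chars_in_quartet=2 acc=0x210 bytes_emitted=0
After char 2 ('b'=27): chars_in_quartet=3 acc=0x841B bytes_emitted=0
After char 3 ('k'=36): chars_in_quartet=4 acc=0x2106E4 -> emit 21 06 E4, reset; bytes_emitted=3
After char 4 ('X'=23): chars_in_quartet=1 acc=0x17 bytes_emitted=3
After char 5 ('W'=22): chars_in_quartet=2 acc=0x5D6 bytes_emitted=3
After char 6 ('Q'=16): chars_in_quartet=3 acc=0x17590 bytes_emitted=3
After char 7 ('M'=12): chars_in_quartet=4 acc=0x5D640C -> emit 5D 64 0C, reset; bytes_emitted=6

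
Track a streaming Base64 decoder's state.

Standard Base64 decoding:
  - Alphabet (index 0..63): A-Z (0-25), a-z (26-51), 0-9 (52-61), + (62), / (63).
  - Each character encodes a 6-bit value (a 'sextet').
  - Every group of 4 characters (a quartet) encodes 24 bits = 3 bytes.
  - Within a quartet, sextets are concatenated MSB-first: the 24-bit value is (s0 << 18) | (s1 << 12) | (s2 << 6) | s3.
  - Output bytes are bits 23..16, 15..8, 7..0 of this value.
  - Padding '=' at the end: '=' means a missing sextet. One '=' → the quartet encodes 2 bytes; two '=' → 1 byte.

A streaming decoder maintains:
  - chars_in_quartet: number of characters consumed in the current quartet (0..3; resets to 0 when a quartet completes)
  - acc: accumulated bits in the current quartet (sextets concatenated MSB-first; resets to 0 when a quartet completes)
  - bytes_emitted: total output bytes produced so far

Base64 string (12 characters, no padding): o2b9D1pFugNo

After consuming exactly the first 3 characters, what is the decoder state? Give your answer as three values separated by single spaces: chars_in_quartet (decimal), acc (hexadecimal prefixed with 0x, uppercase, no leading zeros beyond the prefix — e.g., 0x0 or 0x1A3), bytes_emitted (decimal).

Answer: 3 0x28D9B 0

Derivation:
After char 0 ('o'=40): chars_in_quartet=1 acc=0x28 bytes_emitted=0
After char 1 ('2'=54): chars_in_quartet=2 acc=0xA36 bytes_emitted=0
After char 2 ('b'=27): chars_in_quartet=3 acc=0x28D9B bytes_emitted=0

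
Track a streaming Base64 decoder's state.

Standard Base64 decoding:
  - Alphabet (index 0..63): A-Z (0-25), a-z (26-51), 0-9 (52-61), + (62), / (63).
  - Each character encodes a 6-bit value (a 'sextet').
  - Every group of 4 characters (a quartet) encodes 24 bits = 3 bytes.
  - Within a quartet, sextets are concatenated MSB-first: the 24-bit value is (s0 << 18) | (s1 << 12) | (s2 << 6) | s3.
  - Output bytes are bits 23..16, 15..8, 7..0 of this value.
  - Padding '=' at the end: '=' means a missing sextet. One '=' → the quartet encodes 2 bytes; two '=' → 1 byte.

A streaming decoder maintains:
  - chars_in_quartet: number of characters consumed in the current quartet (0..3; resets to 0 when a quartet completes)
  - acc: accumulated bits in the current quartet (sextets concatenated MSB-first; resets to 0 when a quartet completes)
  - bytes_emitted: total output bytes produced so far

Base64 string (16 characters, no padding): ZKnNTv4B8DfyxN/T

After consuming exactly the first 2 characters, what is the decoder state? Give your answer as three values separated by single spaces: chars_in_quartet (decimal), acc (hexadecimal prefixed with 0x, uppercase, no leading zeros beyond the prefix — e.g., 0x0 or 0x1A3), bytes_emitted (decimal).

After char 0 ('Z'=25): chars_in_quartet=1 acc=0x19 bytes_emitted=0
After char 1 ('K'=10): chars_in_quartet=2 acc=0x64A bytes_emitted=0

Answer: 2 0x64A 0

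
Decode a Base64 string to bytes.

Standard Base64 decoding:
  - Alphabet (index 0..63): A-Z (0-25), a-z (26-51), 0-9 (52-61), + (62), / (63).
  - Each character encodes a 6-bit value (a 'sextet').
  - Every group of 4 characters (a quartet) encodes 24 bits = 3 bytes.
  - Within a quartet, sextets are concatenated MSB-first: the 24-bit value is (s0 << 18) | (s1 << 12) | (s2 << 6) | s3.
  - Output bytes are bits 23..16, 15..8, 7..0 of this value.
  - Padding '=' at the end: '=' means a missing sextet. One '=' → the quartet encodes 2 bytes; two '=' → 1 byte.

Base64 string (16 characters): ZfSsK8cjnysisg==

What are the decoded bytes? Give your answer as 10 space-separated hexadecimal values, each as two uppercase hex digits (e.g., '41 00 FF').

Answer: 65 F4 AC 2B C7 23 9F 2B 22 B2

Derivation:
After char 0 ('Z'=25): chars_in_quartet=1 acc=0x19 bytes_emitted=0
After char 1 ('f'=31): chars_in_quartet=2 acc=0x65F bytes_emitted=0
After char 2 ('S'=18): chars_in_quartet=3 acc=0x197D2 bytes_emitted=0
After char 3 ('s'=44): chars_in_quartet=4 acc=0x65F4AC -> emit 65 F4 AC, reset; bytes_emitted=3
After char 4 ('K'=10): chars_in_quartet=1 acc=0xA bytes_emitted=3
After char 5 ('8'=60): chars_in_quartet=2 acc=0x2BC bytes_emitted=3
After char 6 ('c'=28): chars_in_quartet=3 acc=0xAF1C bytes_emitted=3
After char 7 ('j'=35): chars_in_quartet=4 acc=0x2BC723 -> emit 2B C7 23, reset; bytes_emitted=6
After char 8 ('n'=39): chars_in_quartet=1 acc=0x27 bytes_emitted=6
After char 9 ('y'=50): chars_in_quartet=2 acc=0x9F2 bytes_emitted=6
After char 10 ('s'=44): chars_in_quartet=3 acc=0x27CAC bytes_emitted=6
After char 11 ('i'=34): chars_in_quartet=4 acc=0x9F2B22 -> emit 9F 2B 22, reset; bytes_emitted=9
After char 12 ('s'=44): chars_in_quartet=1 acc=0x2C bytes_emitted=9
After char 13 ('g'=32): chars_in_quartet=2 acc=0xB20 bytes_emitted=9
Padding '==': partial quartet acc=0xB20 -> emit B2; bytes_emitted=10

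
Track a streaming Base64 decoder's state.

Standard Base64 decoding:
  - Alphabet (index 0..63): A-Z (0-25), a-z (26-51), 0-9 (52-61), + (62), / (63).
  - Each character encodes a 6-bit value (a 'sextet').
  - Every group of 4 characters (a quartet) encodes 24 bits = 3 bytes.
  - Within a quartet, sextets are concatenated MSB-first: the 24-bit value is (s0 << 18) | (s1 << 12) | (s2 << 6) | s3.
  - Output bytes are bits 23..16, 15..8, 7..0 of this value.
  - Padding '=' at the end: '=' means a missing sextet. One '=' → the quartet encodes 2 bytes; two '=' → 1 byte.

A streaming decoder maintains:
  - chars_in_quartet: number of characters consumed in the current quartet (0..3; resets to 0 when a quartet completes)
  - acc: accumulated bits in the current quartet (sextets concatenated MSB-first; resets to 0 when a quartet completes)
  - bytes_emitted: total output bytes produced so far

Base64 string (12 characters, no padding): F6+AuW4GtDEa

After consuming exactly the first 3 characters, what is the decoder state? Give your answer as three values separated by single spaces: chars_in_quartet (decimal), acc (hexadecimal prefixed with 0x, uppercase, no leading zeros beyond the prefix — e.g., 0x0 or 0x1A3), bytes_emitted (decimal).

After char 0 ('F'=5): chars_in_quartet=1 acc=0x5 bytes_emitted=0
After char 1 ('6'=58): chars_in_quartet=2 acc=0x17A bytes_emitted=0
After char 2 ('+'=62): chars_in_quartet=3 acc=0x5EBE bytes_emitted=0

Answer: 3 0x5EBE 0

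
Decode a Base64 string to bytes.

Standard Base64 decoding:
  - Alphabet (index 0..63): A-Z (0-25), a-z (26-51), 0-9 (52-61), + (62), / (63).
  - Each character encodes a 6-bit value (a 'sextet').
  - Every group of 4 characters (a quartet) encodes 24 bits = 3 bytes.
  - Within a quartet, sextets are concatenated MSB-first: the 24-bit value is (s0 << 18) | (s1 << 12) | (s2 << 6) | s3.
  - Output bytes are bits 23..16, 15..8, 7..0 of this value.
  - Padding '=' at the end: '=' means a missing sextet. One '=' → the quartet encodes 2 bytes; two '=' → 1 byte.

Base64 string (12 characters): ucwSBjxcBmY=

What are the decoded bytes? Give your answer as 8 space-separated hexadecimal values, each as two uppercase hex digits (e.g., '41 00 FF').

After char 0 ('u'=46): chars_in_quartet=1 acc=0x2E bytes_emitted=0
After char 1 ('c'=28): chars_in_quartet=2 acc=0xB9C bytes_emitted=0
After char 2 ('w'=48): chars_in_quartet=3 acc=0x2E730 bytes_emitted=0
After char 3 ('S'=18): chars_in_quartet=4 acc=0xB9CC12 -> emit B9 CC 12, reset; bytes_emitted=3
After char 4 ('B'=1): chars_in_quartet=1 acc=0x1 bytes_emitted=3
After char 5 ('j'=35): chars_in_quartet=2 acc=0x63 bytes_emitted=3
After char 6 ('x'=49): chars_in_quartet=3 acc=0x18F1 bytes_emitted=3
After char 7 ('c'=28): chars_in_quartet=4 acc=0x63C5C -> emit 06 3C 5C, reset; bytes_emitted=6
After char 8 ('B'=1): chars_in_quartet=1 acc=0x1 bytes_emitted=6
After char 9 ('m'=38): chars_in_quartet=2 acc=0x66 bytes_emitted=6
After char 10 ('Y'=24): chars_in_quartet=3 acc=0x1998 bytes_emitted=6
Padding '=': partial quartet acc=0x1998 -> emit 06 66; bytes_emitted=8

Answer: B9 CC 12 06 3C 5C 06 66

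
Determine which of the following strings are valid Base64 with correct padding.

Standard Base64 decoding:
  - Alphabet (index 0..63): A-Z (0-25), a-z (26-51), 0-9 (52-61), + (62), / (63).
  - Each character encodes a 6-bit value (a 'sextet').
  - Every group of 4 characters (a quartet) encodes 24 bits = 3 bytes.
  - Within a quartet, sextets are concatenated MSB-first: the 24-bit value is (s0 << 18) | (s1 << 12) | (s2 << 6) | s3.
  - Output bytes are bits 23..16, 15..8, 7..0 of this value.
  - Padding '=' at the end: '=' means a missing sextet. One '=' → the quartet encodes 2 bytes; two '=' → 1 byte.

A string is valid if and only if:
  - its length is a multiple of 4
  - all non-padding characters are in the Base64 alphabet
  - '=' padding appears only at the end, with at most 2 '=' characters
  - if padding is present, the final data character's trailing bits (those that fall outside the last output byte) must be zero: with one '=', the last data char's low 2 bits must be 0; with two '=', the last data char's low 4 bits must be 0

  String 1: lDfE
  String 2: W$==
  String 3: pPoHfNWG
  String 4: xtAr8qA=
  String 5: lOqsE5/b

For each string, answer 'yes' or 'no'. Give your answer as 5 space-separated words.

Answer: yes no yes yes yes

Derivation:
String 1: 'lDfE' → valid
String 2: 'W$==' → invalid (bad char(s): ['$'])
String 3: 'pPoHfNWG' → valid
String 4: 'xtAr8qA=' → valid
String 5: 'lOqsE5/b' → valid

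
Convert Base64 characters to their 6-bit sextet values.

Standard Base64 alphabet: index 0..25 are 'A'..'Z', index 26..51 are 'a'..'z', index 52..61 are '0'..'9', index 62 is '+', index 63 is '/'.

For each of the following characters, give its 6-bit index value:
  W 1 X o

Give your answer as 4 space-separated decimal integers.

Answer: 22 53 23 40

Derivation:
'W': A..Z range, ord('W') − ord('A') = 22
'1': 0..9 range, 52 + ord('1') − ord('0') = 53
'X': A..Z range, ord('X') − ord('A') = 23
'o': a..z range, 26 + ord('o') − ord('a') = 40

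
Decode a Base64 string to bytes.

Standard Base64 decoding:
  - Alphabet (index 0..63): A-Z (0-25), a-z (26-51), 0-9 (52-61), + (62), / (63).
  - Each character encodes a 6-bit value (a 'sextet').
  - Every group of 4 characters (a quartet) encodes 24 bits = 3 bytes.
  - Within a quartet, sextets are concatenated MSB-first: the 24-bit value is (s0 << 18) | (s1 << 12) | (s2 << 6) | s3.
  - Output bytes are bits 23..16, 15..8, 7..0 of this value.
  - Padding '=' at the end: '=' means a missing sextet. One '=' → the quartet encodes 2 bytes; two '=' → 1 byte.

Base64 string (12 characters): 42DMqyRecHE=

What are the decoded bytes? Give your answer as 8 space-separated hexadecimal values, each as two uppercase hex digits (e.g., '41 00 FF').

Answer: E3 60 CC AB 24 5E 70 71

Derivation:
After char 0 ('4'=56): chars_in_quartet=1 acc=0x38 bytes_emitted=0
After char 1 ('2'=54): chars_in_quartet=2 acc=0xE36 bytes_emitted=0
After char 2 ('D'=3): chars_in_quartet=3 acc=0x38D83 bytes_emitted=0
After char 3 ('M'=12): chars_in_quartet=4 acc=0xE360CC -> emit E3 60 CC, reset; bytes_emitted=3
After char 4 ('q'=42): chars_in_quartet=1 acc=0x2A bytes_emitted=3
After char 5 ('y'=50): chars_in_quartet=2 acc=0xAB2 bytes_emitted=3
After char 6 ('R'=17): chars_in_quartet=3 acc=0x2AC91 bytes_emitted=3
After char 7 ('e'=30): chars_in_quartet=4 acc=0xAB245E -> emit AB 24 5E, reset; bytes_emitted=6
After char 8 ('c'=28): chars_in_quartet=1 acc=0x1C bytes_emitted=6
After char 9 ('H'=7): chars_in_quartet=2 acc=0x707 bytes_emitted=6
After char 10 ('E'=4): chars_in_quartet=3 acc=0x1C1C4 bytes_emitted=6
Padding '=': partial quartet acc=0x1C1C4 -> emit 70 71; bytes_emitted=8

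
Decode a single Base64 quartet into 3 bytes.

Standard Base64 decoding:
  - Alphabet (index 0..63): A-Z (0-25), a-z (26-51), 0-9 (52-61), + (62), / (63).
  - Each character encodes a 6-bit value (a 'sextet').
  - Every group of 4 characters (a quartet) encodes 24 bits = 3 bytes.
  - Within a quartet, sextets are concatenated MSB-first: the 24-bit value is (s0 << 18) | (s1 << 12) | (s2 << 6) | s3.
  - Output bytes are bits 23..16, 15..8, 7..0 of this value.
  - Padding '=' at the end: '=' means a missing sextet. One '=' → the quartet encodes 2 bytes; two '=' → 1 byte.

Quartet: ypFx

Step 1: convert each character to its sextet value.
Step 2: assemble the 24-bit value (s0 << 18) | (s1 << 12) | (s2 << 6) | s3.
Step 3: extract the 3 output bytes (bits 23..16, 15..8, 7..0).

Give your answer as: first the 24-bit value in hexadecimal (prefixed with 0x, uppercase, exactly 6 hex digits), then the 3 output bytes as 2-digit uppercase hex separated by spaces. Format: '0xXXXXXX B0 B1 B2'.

Sextets: y=50, p=41, F=5, x=49
24-bit: (50<<18) | (41<<12) | (5<<6) | 49
      = 0xC80000 | 0x029000 | 0x000140 | 0x000031
      = 0xCA9171
Bytes: (v>>16)&0xFF=CA, (v>>8)&0xFF=91, v&0xFF=71

Answer: 0xCA9171 CA 91 71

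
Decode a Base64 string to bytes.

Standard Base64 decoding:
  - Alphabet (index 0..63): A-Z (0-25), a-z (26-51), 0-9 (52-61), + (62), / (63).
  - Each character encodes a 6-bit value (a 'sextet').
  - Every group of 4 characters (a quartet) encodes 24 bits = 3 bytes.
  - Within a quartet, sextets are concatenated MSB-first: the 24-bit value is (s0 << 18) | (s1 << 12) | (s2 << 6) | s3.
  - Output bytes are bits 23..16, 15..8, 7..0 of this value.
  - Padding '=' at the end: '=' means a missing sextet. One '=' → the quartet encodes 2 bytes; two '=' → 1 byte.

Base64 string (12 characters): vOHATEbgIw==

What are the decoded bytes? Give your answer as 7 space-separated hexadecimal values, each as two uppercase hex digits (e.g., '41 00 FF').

After char 0 ('v'=47): chars_in_quartet=1 acc=0x2F bytes_emitted=0
After char 1 ('O'=14): chars_in_quartet=2 acc=0xBCE bytes_emitted=0
After char 2 ('H'=7): chars_in_quartet=3 acc=0x2F387 bytes_emitted=0
After char 3 ('A'=0): chars_in_quartet=4 acc=0xBCE1C0 -> emit BC E1 C0, reset; bytes_emitted=3
After char 4 ('T'=19): chars_in_quartet=1 acc=0x13 bytes_emitted=3
After char 5 ('E'=4): chars_in_quartet=2 acc=0x4C4 bytes_emitted=3
After char 6 ('b'=27): chars_in_quartet=3 acc=0x1311B bytes_emitted=3
After char 7 ('g'=32): chars_in_quartet=4 acc=0x4C46E0 -> emit 4C 46 E0, reset; bytes_emitted=6
After char 8 ('I'=8): chars_in_quartet=1 acc=0x8 bytes_emitted=6
After char 9 ('w'=48): chars_in_quartet=2 acc=0x230 bytes_emitted=6
Padding '==': partial quartet acc=0x230 -> emit 23; bytes_emitted=7

Answer: BC E1 C0 4C 46 E0 23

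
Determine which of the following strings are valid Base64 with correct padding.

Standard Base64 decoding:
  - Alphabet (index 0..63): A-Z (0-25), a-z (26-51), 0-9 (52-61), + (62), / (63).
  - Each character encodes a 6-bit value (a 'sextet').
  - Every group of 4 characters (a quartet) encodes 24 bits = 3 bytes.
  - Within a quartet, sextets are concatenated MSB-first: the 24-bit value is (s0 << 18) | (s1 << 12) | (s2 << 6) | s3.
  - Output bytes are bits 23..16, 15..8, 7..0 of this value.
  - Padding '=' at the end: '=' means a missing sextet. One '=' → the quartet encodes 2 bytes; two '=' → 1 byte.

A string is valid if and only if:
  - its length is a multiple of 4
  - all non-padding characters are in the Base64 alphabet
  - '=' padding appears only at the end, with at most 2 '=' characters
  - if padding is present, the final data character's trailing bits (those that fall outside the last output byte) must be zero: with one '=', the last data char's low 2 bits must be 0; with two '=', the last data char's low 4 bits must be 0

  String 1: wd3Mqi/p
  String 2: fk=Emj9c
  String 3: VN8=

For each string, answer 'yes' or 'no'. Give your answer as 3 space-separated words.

Answer: yes no yes

Derivation:
String 1: 'wd3Mqi/p' → valid
String 2: 'fk=Emj9c' → invalid (bad char(s): ['=']; '=' in middle)
String 3: 'VN8=' → valid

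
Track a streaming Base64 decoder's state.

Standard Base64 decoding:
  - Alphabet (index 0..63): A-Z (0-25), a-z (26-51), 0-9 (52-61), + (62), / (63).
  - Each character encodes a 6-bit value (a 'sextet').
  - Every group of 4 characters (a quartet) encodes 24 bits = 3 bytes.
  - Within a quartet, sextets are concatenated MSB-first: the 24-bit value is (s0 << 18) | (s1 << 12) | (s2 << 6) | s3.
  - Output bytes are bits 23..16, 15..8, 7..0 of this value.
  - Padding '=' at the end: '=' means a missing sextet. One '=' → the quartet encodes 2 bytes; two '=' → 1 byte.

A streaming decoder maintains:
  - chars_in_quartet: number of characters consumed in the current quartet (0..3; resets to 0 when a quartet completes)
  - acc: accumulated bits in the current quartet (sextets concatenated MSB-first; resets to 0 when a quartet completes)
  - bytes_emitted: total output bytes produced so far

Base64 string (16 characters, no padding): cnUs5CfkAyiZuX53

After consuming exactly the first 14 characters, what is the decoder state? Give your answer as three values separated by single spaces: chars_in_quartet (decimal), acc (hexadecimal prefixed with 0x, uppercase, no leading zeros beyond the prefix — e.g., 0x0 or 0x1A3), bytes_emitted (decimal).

After char 0 ('c'=28): chars_in_quartet=1 acc=0x1C bytes_emitted=0
After char 1 ('n'=39): chars_in_quartet=2 acc=0x727 bytes_emitted=0
After char 2 ('U'=20): chars_in_quartet=3 acc=0x1C9D4 bytes_emitted=0
After char 3 ('s'=44): chars_in_quartet=4 acc=0x72752C -> emit 72 75 2C, reset; bytes_emitted=3
After char 4 ('5'=57): chars_in_quartet=1 acc=0x39 bytes_emitted=3
After char 5 ('C'=2): chars_in_quartet=2 acc=0xE42 bytes_emitted=3
After char 6 ('f'=31): chars_in_quartet=3 acc=0x3909F bytes_emitted=3
After char 7 ('k'=36): chars_in_quartet=4 acc=0xE427E4 -> emit E4 27 E4, reset; bytes_emitted=6
After char 8 ('A'=0): chars_in_quartet=1 acc=0x0 bytes_emitted=6
After char 9 ('y'=50): chars_in_quartet=2 acc=0x32 bytes_emitted=6
After char 10 ('i'=34): chars_in_quartet=3 acc=0xCA2 bytes_emitted=6
After char 11 ('Z'=25): chars_in_quartet=4 acc=0x32899 -> emit 03 28 99, reset; bytes_emitted=9
After char 12 ('u'=46): chars_in_quartet=1 acc=0x2E bytes_emitted=9
After char 13 ('X'=23): chars_in_quartet=2 acc=0xB97 bytes_emitted=9

Answer: 2 0xB97 9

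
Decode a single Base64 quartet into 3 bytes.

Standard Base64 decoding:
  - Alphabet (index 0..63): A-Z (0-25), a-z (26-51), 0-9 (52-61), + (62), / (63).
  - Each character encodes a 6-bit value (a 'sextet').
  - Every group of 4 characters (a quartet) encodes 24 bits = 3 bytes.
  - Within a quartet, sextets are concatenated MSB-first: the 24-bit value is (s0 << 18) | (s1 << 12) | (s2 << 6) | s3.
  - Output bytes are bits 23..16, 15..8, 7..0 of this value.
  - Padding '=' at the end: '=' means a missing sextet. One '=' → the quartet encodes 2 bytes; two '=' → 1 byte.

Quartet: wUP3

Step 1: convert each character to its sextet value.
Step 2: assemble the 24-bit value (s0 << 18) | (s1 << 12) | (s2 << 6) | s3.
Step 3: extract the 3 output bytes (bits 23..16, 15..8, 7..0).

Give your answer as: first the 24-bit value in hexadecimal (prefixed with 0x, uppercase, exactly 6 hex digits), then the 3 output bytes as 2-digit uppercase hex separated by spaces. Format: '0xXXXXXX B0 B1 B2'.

Answer: 0xC143F7 C1 43 F7

Derivation:
Sextets: w=48, U=20, P=15, 3=55
24-bit: (48<<18) | (20<<12) | (15<<6) | 55
      = 0xC00000 | 0x014000 | 0x0003C0 | 0x000037
      = 0xC143F7
Bytes: (v>>16)&0xFF=C1, (v>>8)&0xFF=43, v&0xFF=F7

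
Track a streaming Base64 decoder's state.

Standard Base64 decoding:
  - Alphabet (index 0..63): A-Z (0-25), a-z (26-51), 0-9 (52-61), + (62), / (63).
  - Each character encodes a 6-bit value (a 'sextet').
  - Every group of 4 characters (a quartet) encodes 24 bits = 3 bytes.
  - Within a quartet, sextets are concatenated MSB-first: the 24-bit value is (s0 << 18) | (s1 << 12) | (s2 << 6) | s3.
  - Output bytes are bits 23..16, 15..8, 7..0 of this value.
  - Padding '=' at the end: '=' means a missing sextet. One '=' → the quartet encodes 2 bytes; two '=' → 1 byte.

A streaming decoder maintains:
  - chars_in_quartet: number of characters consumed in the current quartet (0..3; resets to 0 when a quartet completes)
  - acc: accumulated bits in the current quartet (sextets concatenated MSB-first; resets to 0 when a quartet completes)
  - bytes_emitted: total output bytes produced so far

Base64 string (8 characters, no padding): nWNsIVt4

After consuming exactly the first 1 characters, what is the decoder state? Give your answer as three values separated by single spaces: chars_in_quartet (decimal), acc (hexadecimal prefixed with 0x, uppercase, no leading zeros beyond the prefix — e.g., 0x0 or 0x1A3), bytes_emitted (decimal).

After char 0 ('n'=39): chars_in_quartet=1 acc=0x27 bytes_emitted=0

Answer: 1 0x27 0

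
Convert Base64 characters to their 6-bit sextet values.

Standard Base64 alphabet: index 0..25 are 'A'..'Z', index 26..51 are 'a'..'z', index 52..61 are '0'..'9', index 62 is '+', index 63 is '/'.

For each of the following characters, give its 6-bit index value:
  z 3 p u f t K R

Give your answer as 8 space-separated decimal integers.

Answer: 51 55 41 46 31 45 10 17

Derivation:
'z': a..z range, 26 + ord('z') − ord('a') = 51
'3': 0..9 range, 52 + ord('3') − ord('0') = 55
'p': a..z range, 26 + ord('p') − ord('a') = 41
'u': a..z range, 26 + ord('u') − ord('a') = 46
'f': a..z range, 26 + ord('f') − ord('a') = 31
't': a..z range, 26 + ord('t') − ord('a') = 45
'K': A..Z range, ord('K') − ord('A') = 10
'R': A..Z range, ord('R') − ord('A') = 17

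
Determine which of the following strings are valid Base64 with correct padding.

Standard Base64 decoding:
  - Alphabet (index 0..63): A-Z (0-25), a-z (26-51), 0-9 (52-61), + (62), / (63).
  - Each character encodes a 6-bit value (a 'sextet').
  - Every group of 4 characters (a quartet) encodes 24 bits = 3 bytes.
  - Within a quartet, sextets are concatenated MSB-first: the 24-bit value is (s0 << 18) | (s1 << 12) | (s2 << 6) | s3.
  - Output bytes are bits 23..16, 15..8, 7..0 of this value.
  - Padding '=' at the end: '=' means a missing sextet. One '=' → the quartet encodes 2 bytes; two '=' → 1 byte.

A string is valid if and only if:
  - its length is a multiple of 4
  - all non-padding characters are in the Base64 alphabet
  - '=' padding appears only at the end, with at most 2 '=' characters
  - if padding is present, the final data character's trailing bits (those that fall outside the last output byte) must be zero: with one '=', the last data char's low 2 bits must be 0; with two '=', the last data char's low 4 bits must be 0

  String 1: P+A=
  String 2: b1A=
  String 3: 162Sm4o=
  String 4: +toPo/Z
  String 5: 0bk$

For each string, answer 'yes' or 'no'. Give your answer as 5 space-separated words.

String 1: 'P+A=' → valid
String 2: 'b1A=' → valid
String 3: '162Sm4o=' → valid
String 4: '+toPo/Z' → invalid (len=7 not mult of 4)
String 5: '0bk$' → invalid (bad char(s): ['$'])

Answer: yes yes yes no no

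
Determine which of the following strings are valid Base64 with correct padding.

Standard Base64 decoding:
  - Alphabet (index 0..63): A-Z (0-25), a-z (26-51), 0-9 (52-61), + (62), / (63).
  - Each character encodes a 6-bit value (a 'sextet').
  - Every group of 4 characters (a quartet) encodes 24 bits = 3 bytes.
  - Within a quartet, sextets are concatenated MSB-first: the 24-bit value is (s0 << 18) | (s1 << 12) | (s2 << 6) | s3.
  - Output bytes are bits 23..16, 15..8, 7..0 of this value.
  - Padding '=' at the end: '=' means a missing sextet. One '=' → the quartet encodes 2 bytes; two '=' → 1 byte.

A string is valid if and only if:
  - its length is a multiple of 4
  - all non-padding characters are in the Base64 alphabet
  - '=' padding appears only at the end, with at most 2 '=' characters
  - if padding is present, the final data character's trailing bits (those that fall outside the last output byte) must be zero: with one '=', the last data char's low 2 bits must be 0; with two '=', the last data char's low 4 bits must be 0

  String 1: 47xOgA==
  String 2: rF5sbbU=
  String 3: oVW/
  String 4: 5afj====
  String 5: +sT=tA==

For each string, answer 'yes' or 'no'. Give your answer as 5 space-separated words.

String 1: '47xOgA==' → valid
String 2: 'rF5sbbU=' → valid
String 3: 'oVW/' → valid
String 4: '5afj====' → invalid (4 pad chars (max 2))
String 5: '+sT=tA==' → invalid (bad char(s): ['=']; '=' in middle)

Answer: yes yes yes no no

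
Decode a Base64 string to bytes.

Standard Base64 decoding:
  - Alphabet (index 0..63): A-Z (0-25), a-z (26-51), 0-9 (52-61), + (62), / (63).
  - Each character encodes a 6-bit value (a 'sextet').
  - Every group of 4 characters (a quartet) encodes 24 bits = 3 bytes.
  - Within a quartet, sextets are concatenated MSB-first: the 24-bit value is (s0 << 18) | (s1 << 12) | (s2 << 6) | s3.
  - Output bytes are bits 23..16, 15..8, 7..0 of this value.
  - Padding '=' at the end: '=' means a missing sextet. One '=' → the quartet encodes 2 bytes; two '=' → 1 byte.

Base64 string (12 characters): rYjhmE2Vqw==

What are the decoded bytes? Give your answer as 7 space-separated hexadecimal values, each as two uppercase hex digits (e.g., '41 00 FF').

After char 0 ('r'=43): chars_in_quartet=1 acc=0x2B bytes_emitted=0
After char 1 ('Y'=24): chars_in_quartet=2 acc=0xAD8 bytes_emitted=0
After char 2 ('j'=35): chars_in_quartet=3 acc=0x2B623 bytes_emitted=0
After char 3 ('h'=33): chars_in_quartet=4 acc=0xAD88E1 -> emit AD 88 E1, reset; bytes_emitted=3
After char 4 ('m'=38): chars_in_quartet=1 acc=0x26 bytes_emitted=3
After char 5 ('E'=4): chars_in_quartet=2 acc=0x984 bytes_emitted=3
After char 6 ('2'=54): chars_in_quartet=3 acc=0x26136 bytes_emitted=3
After char 7 ('V'=21): chars_in_quartet=4 acc=0x984D95 -> emit 98 4D 95, reset; bytes_emitted=6
After char 8 ('q'=42): chars_in_quartet=1 acc=0x2A bytes_emitted=6
After char 9 ('w'=48): chars_in_quartet=2 acc=0xAB0 bytes_emitted=6
Padding '==': partial quartet acc=0xAB0 -> emit AB; bytes_emitted=7

Answer: AD 88 E1 98 4D 95 AB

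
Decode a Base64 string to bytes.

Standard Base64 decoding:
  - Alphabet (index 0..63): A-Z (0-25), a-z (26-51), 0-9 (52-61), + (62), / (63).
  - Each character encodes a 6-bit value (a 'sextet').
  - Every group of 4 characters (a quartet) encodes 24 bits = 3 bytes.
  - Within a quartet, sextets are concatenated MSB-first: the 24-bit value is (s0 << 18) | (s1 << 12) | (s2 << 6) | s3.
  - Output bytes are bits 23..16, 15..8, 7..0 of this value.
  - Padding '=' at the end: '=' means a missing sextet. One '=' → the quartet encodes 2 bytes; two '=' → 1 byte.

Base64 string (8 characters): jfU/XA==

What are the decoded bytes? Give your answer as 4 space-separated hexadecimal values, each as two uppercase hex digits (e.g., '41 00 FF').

After char 0 ('j'=35): chars_in_quartet=1 acc=0x23 bytes_emitted=0
After char 1 ('f'=31): chars_in_quartet=2 acc=0x8DF bytes_emitted=0
After char 2 ('U'=20): chars_in_quartet=3 acc=0x237D4 bytes_emitted=0
After char 3 ('/'=63): chars_in_quartet=4 acc=0x8DF53F -> emit 8D F5 3F, reset; bytes_emitted=3
After char 4 ('X'=23): chars_in_quartet=1 acc=0x17 bytes_emitted=3
After char 5 ('A'=0): chars_in_quartet=2 acc=0x5C0 bytes_emitted=3
Padding '==': partial quartet acc=0x5C0 -> emit 5C; bytes_emitted=4

Answer: 8D F5 3F 5C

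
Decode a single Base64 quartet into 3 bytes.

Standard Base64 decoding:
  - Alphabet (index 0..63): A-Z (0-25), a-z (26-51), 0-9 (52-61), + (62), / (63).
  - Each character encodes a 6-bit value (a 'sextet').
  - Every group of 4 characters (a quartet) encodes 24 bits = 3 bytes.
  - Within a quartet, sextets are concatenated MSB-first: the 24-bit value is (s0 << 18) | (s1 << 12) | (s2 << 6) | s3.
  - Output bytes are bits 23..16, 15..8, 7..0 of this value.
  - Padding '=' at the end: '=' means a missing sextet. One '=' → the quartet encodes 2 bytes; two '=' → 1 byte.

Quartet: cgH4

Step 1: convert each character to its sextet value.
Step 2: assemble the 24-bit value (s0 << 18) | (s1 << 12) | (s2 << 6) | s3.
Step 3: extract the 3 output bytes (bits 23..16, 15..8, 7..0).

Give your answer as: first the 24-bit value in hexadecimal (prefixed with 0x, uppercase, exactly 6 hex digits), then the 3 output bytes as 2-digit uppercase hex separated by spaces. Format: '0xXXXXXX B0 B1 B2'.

Answer: 0x7201F8 72 01 F8

Derivation:
Sextets: c=28, g=32, H=7, 4=56
24-bit: (28<<18) | (32<<12) | (7<<6) | 56
      = 0x700000 | 0x020000 | 0x0001C0 | 0x000038
      = 0x7201F8
Bytes: (v>>16)&0xFF=72, (v>>8)&0xFF=01, v&0xFF=F8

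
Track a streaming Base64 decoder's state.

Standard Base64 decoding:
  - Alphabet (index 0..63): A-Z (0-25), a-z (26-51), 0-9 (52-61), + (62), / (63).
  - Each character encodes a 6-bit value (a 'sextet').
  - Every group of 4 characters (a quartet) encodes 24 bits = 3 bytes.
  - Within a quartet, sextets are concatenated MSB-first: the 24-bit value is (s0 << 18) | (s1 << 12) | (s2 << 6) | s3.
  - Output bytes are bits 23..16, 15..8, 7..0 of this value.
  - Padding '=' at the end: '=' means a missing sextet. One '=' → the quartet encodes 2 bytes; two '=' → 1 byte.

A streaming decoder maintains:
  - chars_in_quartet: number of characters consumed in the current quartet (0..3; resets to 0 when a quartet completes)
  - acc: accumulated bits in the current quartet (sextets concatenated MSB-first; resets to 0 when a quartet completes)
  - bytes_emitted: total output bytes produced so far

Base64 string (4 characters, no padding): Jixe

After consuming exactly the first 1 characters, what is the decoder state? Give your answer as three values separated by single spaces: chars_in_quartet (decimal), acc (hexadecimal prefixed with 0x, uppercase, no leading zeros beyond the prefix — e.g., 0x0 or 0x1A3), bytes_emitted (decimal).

Answer: 1 0x9 0

Derivation:
After char 0 ('J'=9): chars_in_quartet=1 acc=0x9 bytes_emitted=0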